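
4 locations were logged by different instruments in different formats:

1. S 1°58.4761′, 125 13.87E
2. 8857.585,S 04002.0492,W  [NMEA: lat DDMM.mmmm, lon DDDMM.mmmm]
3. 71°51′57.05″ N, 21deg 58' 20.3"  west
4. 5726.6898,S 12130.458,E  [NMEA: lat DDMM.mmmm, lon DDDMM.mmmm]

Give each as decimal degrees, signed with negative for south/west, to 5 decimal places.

Point 1:
  Latitude: 58.4761′ = 0.974602°; total 1.974602
  S ⇒ negate
  Lon: 13.87′ = 0.231167°; total 125.231167
  E → positive
Point 2:
  Latitude: degrees = first 2 digits = 88, minutes = 57.585; 88 + 57.585/60 = 88.959750
  S ⇒ negate
  Longitude: degrees = first 3 digits = 40, minutes = 2.0492; 40 + 2.0492/60 = 40.034153
  W → negative
Point 3:
  Lat: 51′ + 57.05″ = 51.95083′; 71 + 51.95083/60 = 71.865847
  N ⇒ keep positive
  Lon: 21° + 58/60 + 20.3/3600 = 21 + 0.966667 + 0.005639 = 21.972306
  W → negative
Point 4:
  Lat: degrees = first 2 digits = 57, minutes = 26.6898; 57 + 26.6898/60 = 57.444830
  hemisphere S, so the sign is −
  λ: degrees = first 3 digits = 121, minutes = 30.458; 121 + 30.458/60 = 121.507633
  E ⇒ keep positive

1. -1.97460, 125.23117
2. -88.95975, -40.03415
3. 71.86585, -21.97231
4. -57.44483, 121.50763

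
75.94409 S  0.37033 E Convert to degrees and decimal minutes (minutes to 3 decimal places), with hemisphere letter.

75° 56.645′ S, 0° 22.220′ E

Latitude: 75° + 0.944090 × 60 = 75° 56.64540′
λ: 0° + 0.370330 × 60 = 0° 22.21980′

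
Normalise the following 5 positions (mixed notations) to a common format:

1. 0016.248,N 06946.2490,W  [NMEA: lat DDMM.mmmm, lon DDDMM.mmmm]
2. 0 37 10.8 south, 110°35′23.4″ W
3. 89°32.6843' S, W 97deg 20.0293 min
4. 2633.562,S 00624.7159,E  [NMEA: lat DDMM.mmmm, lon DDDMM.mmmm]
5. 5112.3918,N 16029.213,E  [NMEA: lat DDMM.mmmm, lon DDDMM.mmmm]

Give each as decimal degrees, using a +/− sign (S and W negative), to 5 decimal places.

1. 0.27080, -69.77082
2. -0.61967, -110.58983
3. -89.54474, -97.33382
4. -26.55937, 6.41193
5. 51.20653, 160.48688

Point 1:
  Lat: split at 2 digits → 00° and 16.248′; 0 + 16.248/60 = 0.270800
  N → positive
  Lon: degrees = first 3 digits = 69, minutes = 46.249; 69 + 46.249/60 = 69.770817
  W → negative
Point 2:
  Lat: 0 + 37/60 + 10.8/3600 = 0.619667
  hemisphere S, so the sign is −
  Longitude: 110 + 35/60 + 23.4/3600 = 110.589833
  W → negative
Point 3:
  Lat: 32.6843′ = 0.544738°; total 89.544738
  S ⇒ negate
  Lon: 97 + 20.0293/60 = 97.333822
  W ⇒ negate
Point 4:
  Latitude: degrees = first 2 digits = 26, minutes = 33.562; 26 + 33.562/60 = 26.559367
  S → negative
  λ: split at 3 digits → 006° and 24.7159′; 6 + 24.7159/60 = 6.411932
  E → positive
Point 5:
  Lat: split at 2 digits → 51° and 12.3918′; 51 + 12.3918/60 = 51.206530
  N → positive
  Lon: split at 3 digits → 160° and 29.213′; 160 + 29.213/60 = 160.486883
  E → positive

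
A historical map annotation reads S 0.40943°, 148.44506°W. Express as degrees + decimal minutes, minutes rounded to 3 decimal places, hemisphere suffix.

φ: fractional part 0.409430 → 24.56580 minutes
Lon: fractional part 0.445060 → 26.70360 minutes

0° 24.566′ S, 148° 26.704′ W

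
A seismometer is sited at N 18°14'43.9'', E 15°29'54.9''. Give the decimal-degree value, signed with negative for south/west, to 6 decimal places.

18.245528, 15.498583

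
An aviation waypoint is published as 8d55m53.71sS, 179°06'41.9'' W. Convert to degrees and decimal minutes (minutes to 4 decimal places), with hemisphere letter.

8° 55.8952′ S, 179° 6.6983′ W

Lat: seconds/60 = 0.89517; minutes = 55 + 0.89517 = 55.895167
Lon: 6 + 41.9/60 = 6.698333′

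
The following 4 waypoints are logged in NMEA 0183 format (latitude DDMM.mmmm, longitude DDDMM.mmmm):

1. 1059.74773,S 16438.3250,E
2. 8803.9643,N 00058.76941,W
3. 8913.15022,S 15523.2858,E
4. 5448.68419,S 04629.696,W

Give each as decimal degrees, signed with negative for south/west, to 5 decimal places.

1. -10.99580, 164.63875
2. 88.06607, -0.97949
3. -89.21917, 155.38810
4. -54.81140, -46.49493

Point 1:
  Lat: degrees = first 2 digits = 10, minutes = 59.74773; 10 + 59.74773/60 = 10.995796
  S ⇒ negate
  λ: degrees = first 3 digits = 164, minutes = 38.325; 164 + 38.325/60 = 164.638750
  E → positive
Point 2:
  Lat: degrees = first 2 digits = 88, minutes = 3.9643; 88 + 3.9643/60 = 88.066072
  N ⇒ keep positive
  λ: degrees = first 3 digits = 0, minutes = 58.76941; 0 + 58.76941/60 = 0.979490
  hemisphere W, so the sign is −
Point 3:
  Latitude: split at 2 digits → 89° and 13.15022′; 89 + 13.15022/60 = 89.219170
  hemisphere S, so the sign is −
  λ: degrees = first 3 digits = 155, minutes = 23.2858; 155 + 23.2858/60 = 155.388097
  E ⇒ keep positive
Point 4:
  φ: split at 2 digits → 54° and 48.68419′; 54 + 48.68419/60 = 54.811403
  S → negative
  Longitude: degrees = first 3 digits = 46, minutes = 29.696; 46 + 29.696/60 = 46.494933
  hemisphere W, so the sign is −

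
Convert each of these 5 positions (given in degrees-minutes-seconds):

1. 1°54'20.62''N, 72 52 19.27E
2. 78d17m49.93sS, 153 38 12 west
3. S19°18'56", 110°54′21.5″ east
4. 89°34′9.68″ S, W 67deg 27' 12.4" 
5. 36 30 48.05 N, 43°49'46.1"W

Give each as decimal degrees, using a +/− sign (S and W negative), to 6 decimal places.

Point 1:
  φ: 1° + 54/60 + 20.62/3600 = 1 + 0.900000 + 0.005728 = 1.9057278
  N → positive
  Lon: 72 + 52/60 + 19.27/3600 = 72.8720194
  E ⇒ keep positive
Point 2:
  Latitude: 78 + 17/60 + 49.93/3600 = 78.2972028
  hemisphere S, so the sign is −
  Longitude: 153° + 38/60 + 12/3600 = 153 + 0.633333 + 0.003333 = 153.6366667
  W ⇒ negate
Point 3:
  Latitude: 19° + 18/60 + 56/3600 = 19 + 0.300000 + 0.015556 = 19.3155556
  S ⇒ negate
  Longitude: 110° + 54/60 + 21.5/3600 = 110 + 0.900000 + 0.005972 = 110.9059722
  E ⇒ keep positive
Point 4:
  φ: 89 + 34/60 + 9.68/3600 = 89.5693556
  S → negative
  Longitude: 67° + 27/60 + 12.4/3600 = 67 + 0.450000 + 0.003444 = 67.4534444
  W ⇒ negate
Point 5:
  Lat: 36 + 30/60 + 48.05/3600 = 36.5133472
  N ⇒ keep positive
  λ: 43° + 49/60 + 46.1/3600 = 43 + 0.816667 + 0.012806 = 43.8294722
  W → negative

1. 1.905728, 72.872019
2. -78.297203, -153.636667
3. -19.315556, 110.905972
4. -89.569356, -67.453444
5. 36.513347, -43.829472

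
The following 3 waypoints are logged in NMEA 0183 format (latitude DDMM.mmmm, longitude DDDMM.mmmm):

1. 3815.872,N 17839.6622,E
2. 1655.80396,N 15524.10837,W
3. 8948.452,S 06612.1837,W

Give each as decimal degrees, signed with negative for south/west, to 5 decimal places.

1. 38.26453, 178.66104
2. 16.93007, -155.40181
3. -89.80753, -66.20306

Point 1:
  φ: split at 2 digits → 38° and 15.872′; 38 + 15.872/60 = 38.264533
  N → positive
  Longitude: degrees = first 3 digits = 178, minutes = 39.6622; 178 + 39.6622/60 = 178.661037
  E ⇒ keep positive
Point 2:
  Latitude: split at 2 digits → 16° and 55.80396′; 16 + 55.80396/60 = 16.930066
  N → positive
  λ: degrees = first 3 digits = 155, minutes = 24.10837; 155 + 24.10837/60 = 155.401806
  W ⇒ negate
Point 3:
  Latitude: degrees = first 2 digits = 89, minutes = 48.452; 89 + 48.452/60 = 89.807533
  hemisphere S, so the sign is −
  λ: degrees = first 3 digits = 66, minutes = 12.1837; 66 + 12.1837/60 = 66.203062
  hemisphere W, so the sign is −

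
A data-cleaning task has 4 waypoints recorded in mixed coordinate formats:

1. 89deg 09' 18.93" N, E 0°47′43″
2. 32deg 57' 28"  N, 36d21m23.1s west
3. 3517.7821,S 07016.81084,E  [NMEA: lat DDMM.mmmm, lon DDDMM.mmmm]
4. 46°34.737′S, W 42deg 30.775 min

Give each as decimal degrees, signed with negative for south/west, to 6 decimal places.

Point 1:
  Latitude: 89 + 9/60 + 18.93/3600 = 89.1552583
  N ⇒ keep positive
  Lon: 47′ + 43″ = 47.71667′; 0 + 47.71667/60 = 0.7952778
  E → positive
Point 2:
  Lat: 32° + 57/60 + 28/3600 = 32 + 0.950000 + 0.007778 = 32.9577778
  N ⇒ keep positive
  λ: 36 + 21/60 + 23.1/3600 = 36.3564167
  W → negative
Point 3:
  φ: split at 2 digits → 35° and 17.7821′; 35 + 17.7821/60 = 35.2963683
  S → negative
  Longitude: degrees = first 3 digits = 70, minutes = 16.81084; 70 + 16.81084/60 = 70.2801807
  E ⇒ keep positive
Point 4:
  φ: 46 + 34.737/60 = 46.5789500
  S → negative
  Longitude: 30.775′ = 0.512917°; total 42.5129167
  W → negative

1. 89.155258, 0.795278
2. 32.957778, -36.356417
3. -35.296368, 70.280181
4. -46.578950, -42.512917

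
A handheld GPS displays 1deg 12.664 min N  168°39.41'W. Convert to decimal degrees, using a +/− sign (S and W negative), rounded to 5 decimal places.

1.21107, -168.65683

φ: 1 + 12.664/60 = 1.211067
N → positive
Longitude: 39.41′ = 0.656833°; total 168.656833
W → negative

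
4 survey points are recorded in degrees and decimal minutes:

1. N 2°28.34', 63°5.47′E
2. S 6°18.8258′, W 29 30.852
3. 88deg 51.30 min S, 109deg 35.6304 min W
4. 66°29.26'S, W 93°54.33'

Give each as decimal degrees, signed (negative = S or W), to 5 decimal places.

Point 1:
  Latitude: 2 + 28.34/60 = 2.472333
  N ⇒ keep positive
  λ: 5.47′ = 0.091167°; total 63.091167
  E ⇒ keep positive
Point 2:
  Latitude: 18.8258′ = 0.313763°; total 6.313763
  hemisphere S, so the sign is −
  λ: 30.852′ = 0.514200°; total 29.514200
  W → negative
Point 3:
  Lat: 88 + 51.3/60 = 88.855000
  S ⇒ negate
  Lon: 109 + 35.6304/60 = 109.593840
  W ⇒ negate
Point 4:
  Latitude: 66 + 29.26/60 = 66.487667
  S → negative
  Longitude: 54.33′ = 0.905500°; total 93.905500
  W → negative

1. 2.47233, 63.09117
2. -6.31376, -29.51420
3. -88.85500, -109.59384
4. -66.48767, -93.90550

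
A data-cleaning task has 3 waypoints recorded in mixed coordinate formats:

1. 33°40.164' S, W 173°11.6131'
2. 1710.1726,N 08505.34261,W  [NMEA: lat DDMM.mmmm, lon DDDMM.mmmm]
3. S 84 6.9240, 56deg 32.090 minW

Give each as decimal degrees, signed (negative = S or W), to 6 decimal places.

1. -33.669400, -173.193552
2. 17.169543, -85.089044
3. -84.115400, -56.534833

Point 1:
  φ: 40.164′ = 0.669400°; total 33.6694000
  S ⇒ negate
  Longitude: 11.6131′ = 0.193552°; total 173.1935517
  W ⇒ negate
Point 2:
  Latitude: split at 2 digits → 17° and 10.1726′; 17 + 10.1726/60 = 17.1695433
  N ⇒ keep positive
  Longitude: degrees = first 3 digits = 85, minutes = 5.34261; 85 + 5.34261/60 = 85.0890435
  W → negative
Point 3:
  Latitude: 6.924′ = 0.115400°; total 84.1154000
  S ⇒ negate
  λ: 56 + 32.09/60 = 56.5348333
  W → negative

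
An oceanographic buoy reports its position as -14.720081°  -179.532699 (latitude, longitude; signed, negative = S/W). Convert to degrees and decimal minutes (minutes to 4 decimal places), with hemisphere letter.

14° 43.2049′ S, 179° 31.9619′ W

Latitude is negative → S; |value| = 14.720081
Lat: 14° + 0.720081 × 60 = 14° 43.204860′
Longitude is negative → W; |value| = 179.532699
Longitude: minutes = (179.532699 − 179) × 60 = 31.961940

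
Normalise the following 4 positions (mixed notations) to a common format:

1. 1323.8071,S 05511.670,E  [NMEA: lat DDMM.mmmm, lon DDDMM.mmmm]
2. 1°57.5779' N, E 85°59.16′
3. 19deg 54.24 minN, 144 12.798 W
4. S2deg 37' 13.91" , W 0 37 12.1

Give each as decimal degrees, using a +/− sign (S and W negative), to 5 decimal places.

1. -13.39679, 55.19450
2. 1.95963, 85.98600
3. 19.90400, -144.21330
4. -2.62053, -0.62003

Point 1:
  Latitude: degrees = first 2 digits = 13, minutes = 23.8071; 13 + 23.8071/60 = 13.396785
  S ⇒ negate
  λ: split at 3 digits → 055° and 11.67′; 55 + 11.67/60 = 55.194500
  E ⇒ keep positive
Point 2:
  φ: 57.5779′ = 0.959632°; total 1.959632
  N ⇒ keep positive
  Longitude: 85 + 59.16/60 = 85.986000
  E → positive
Point 3:
  φ: 54.24′ = 0.904000°; total 19.904000
  N ⇒ keep positive
  Longitude: 144 + 12.798/60 = 144.213300
  W ⇒ negate
Point 4:
  Lat: 2° + 37/60 + 13.91/3600 = 2 + 0.616667 + 0.003864 = 2.620531
  hemisphere S, so the sign is −
  Longitude: 37′ + 12.1″ = 37.20167′; 0 + 37.20167/60 = 0.620028
  W ⇒ negate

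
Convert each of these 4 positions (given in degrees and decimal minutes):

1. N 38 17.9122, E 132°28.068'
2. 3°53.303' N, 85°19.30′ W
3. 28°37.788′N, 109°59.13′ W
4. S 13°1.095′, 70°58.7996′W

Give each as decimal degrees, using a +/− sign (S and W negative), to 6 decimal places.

1. 38.298537, 132.467800
2. 3.888383, -85.321667
3. 28.629800, -109.985500
4. -13.018250, -70.979993

Point 1:
  Latitude: 38 + 17.9122/60 = 38.2985367
  N → positive
  Lon: 132 + 28.068/60 = 132.4678000
  E ⇒ keep positive
Point 2:
  Lat: 3 + 53.303/60 = 3.8883833
  N ⇒ keep positive
  Longitude: 19.3′ = 0.321667°; total 85.3216667
  W → negative
Point 3:
  φ: 37.788′ = 0.629800°; total 28.6298000
  N ⇒ keep positive
  Lon: 59.13′ = 0.985500°; total 109.9855000
  W ⇒ negate
Point 4:
  Lat: 13 + 1.095/60 = 13.0182500
  S ⇒ negate
  Longitude: 70 + 58.7996/60 = 70.9799933
  W → negative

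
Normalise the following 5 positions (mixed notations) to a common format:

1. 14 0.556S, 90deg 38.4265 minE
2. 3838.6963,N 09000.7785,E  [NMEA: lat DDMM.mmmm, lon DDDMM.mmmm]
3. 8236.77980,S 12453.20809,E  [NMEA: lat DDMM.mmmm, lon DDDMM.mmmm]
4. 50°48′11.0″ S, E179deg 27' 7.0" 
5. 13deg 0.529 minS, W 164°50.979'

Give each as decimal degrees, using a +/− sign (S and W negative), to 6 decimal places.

Point 1:
  Lat: 0.556′ = 0.009267°; total 14.0092667
  S ⇒ negate
  Lon: 90 + 38.4265/60 = 90.6404417
  E ⇒ keep positive
Point 2:
  φ: degrees = first 2 digits = 38, minutes = 38.6963; 38 + 38.6963/60 = 38.6449383
  N → positive
  λ: split at 3 digits → 090° and 0.7785′; 90 + 0.7785/60 = 90.0129750
  E → positive
Point 3:
  Latitude: split at 2 digits → 82° and 36.7798′; 82 + 36.7798/60 = 82.6129967
  S → negative
  Longitude: split at 3 digits → 124° and 53.20809′; 124 + 53.20809/60 = 124.8868015
  E → positive
Point 4:
  Latitude: 50 + 48/60 + 11/3600 = 50.8030556
  hemisphere S, so the sign is −
  Longitude: 179° + 27/60 + 7/3600 = 179 + 0.450000 + 0.001944 = 179.4519444
  E → positive
Point 5:
  Lat: 13 + 0.529/60 = 13.0088167
  S → negative
  Lon: 50.979′ = 0.849650°; total 164.8496500
  W → negative

1. -14.009267, 90.640442
2. 38.644938, 90.012975
3. -82.612997, 124.886802
4. -50.803056, 179.451944
5. -13.008817, -164.849650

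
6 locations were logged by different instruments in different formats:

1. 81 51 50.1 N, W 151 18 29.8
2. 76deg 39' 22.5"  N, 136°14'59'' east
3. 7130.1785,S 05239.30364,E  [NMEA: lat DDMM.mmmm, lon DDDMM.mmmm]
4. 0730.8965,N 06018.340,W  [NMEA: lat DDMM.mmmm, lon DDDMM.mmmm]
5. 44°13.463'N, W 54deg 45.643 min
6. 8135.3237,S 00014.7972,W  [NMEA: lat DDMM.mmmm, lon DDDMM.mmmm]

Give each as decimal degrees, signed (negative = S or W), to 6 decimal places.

Point 1:
  Lat: 51′ + 50.1″ = 51.83500′; 81 + 51.83500/60 = 81.8639167
  N ⇒ keep positive
  λ: 151 + 18/60 + 29.8/3600 = 151.3082778
  W → negative
Point 2:
  Lat: 76 + 39/60 + 22.5/3600 = 76.6562500
  N ⇒ keep positive
  Longitude: 136 + 14/60 + 59/3600 = 136.2497222
  E → positive
Point 3:
  φ: split at 2 digits → 71° and 30.1785′; 71 + 30.1785/60 = 71.5029750
  S ⇒ negate
  Lon: degrees = first 3 digits = 52, minutes = 39.30364; 52 + 39.30364/60 = 52.6550607
  E → positive
Point 4:
  Lat: split at 2 digits → 07° and 30.8965′; 7 + 30.8965/60 = 7.5149417
  N → positive
  Lon: split at 3 digits → 060° and 18.34′; 60 + 18.34/60 = 60.3056667
  hemisphere W, so the sign is −
Point 5:
  Lat: 13.463′ = 0.224383°; total 44.2243833
  N ⇒ keep positive
  Lon: 54 + 45.643/60 = 54.7607167
  W → negative
Point 6:
  φ: split at 2 digits → 81° and 35.3237′; 81 + 35.3237/60 = 81.5887283
  hemisphere S, so the sign is −
  Lon: split at 3 digits → 000° and 14.7972′; 0 + 14.7972/60 = 0.2466200
  W → negative

1. 81.863917, -151.308278
2. 76.656250, 136.249722
3. -71.502975, 52.655061
4. 7.514942, -60.305667
5. 44.224383, -54.760717
6. -81.588728, -0.246620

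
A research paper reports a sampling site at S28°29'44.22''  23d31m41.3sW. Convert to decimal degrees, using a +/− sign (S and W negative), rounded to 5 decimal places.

Lat: 29′ + 44.22″ = 29.73700′; 28 + 29.73700/60 = 28.495617
S ⇒ negate
λ: 23° + 31/60 + 41.3/3600 = 23 + 0.516667 + 0.011472 = 23.528139
W ⇒ negate

-28.49562, -23.52814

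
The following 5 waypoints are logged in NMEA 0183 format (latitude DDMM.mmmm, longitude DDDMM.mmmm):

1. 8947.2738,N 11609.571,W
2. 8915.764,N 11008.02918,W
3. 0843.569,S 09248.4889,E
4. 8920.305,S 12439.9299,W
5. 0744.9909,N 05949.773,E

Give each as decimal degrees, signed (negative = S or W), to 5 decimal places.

1. 89.78790, -116.15952
2. 89.26273, -110.13382
3. -8.72615, 92.80815
4. -89.33842, -124.66550
5. 7.74985, 59.82955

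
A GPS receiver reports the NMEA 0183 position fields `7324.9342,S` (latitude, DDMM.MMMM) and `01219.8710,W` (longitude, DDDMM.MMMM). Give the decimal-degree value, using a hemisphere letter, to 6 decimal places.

Latitude: split at 2 digits → 73° and 24.9342′; 73 + 24.9342/60 = 73.4155700
λ: split at 3 digits → 012° and 19.871′; 12 + 19.871/60 = 12.3311833

73.415570° S, 12.331183° W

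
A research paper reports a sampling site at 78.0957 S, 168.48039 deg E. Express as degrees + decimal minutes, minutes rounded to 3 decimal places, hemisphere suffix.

78° 5.742′ S, 168° 28.823′ E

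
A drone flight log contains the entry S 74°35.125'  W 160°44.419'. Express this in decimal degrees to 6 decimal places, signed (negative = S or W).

Latitude: 74 + 35.125/60 = 74.5854167
S → negative
Lon: 160 + 44.419/60 = 160.7403167
W ⇒ negate

-74.585417, -160.740317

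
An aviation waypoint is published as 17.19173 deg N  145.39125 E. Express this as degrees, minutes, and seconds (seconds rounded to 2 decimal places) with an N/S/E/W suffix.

17°11′30.23″ N, 145°23′28.50″ E

φ: 0.191730° → 11.50380′; 0.50380 × 60 = 30.2280″
λ: 0.391250° → 23.47500′; 0.47500 × 60 = 28.5000″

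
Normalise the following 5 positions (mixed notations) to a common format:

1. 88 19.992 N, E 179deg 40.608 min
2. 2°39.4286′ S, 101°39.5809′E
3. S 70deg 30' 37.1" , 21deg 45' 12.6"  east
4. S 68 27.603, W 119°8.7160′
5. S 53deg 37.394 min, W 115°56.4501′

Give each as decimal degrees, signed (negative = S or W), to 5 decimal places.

1. 88.33320, 179.67680
2. -2.65714, 101.65968
3. -70.51031, 21.75350
4. -68.46005, -119.14527
5. -53.62323, -115.94084

Point 1:
  Latitude: 19.992′ = 0.333200°; total 88.333200
  N → positive
  Lon: 179 + 40.608/60 = 179.676800
  E ⇒ keep positive
Point 2:
  Lat: 2 + 39.4286/60 = 2.657143
  hemisphere S, so the sign is −
  λ: 39.5809′ = 0.659682°; total 101.659682
  E ⇒ keep positive
Point 3:
  φ: 70° + 30/60 + 37.1/3600 = 70 + 0.500000 + 0.010306 = 70.510306
  S → negative
  Longitude: 21 + 45/60 + 12.6/3600 = 21.753500
  E → positive
Point 4:
  Lat: 27.603′ = 0.460050°; total 68.460050
  S → negative
  λ: 8.716′ = 0.145267°; total 119.145267
  hemisphere W, so the sign is −
Point 5:
  Lat: 37.394′ = 0.623233°; total 53.623233
  S → negative
  Longitude: 56.4501′ = 0.940835°; total 115.940835
  hemisphere W, so the sign is −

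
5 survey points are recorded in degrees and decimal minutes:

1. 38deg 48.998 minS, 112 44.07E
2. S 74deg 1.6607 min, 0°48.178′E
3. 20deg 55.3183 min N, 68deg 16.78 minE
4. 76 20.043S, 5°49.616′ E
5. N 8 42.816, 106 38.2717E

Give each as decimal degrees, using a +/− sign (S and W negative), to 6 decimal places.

Point 1:
  Latitude: 48.998′ = 0.816633°; total 38.8166333
  S ⇒ negate
  λ: 44.07′ = 0.734500°; total 112.7345000
  E ⇒ keep positive
Point 2:
  Lat: 1.6607′ = 0.027678°; total 74.0276783
  S ⇒ negate
  Lon: 0 + 48.178/60 = 0.8029667
  E ⇒ keep positive
Point 3:
  Lat: 55.3183′ = 0.921972°; total 20.9219717
  N → positive
  λ: 68 + 16.78/60 = 68.2796667
  E → positive
Point 4:
  φ: 76 + 20.043/60 = 76.3340500
  S → negative
  λ: 49.616′ = 0.826933°; total 5.8269333
  E ⇒ keep positive
Point 5:
  φ: 42.816′ = 0.713600°; total 8.7136000
  N ⇒ keep positive
  Longitude: 38.2717′ = 0.637862°; total 106.6378617
  E → positive

1. -38.816633, 112.734500
2. -74.027678, 0.802967
3. 20.921972, 68.279667
4. -76.334050, 5.826933
5. 8.713600, 106.637862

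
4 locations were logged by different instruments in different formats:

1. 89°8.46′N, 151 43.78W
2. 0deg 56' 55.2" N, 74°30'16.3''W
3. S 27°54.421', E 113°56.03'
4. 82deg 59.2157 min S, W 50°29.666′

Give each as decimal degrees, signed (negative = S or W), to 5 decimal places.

1. 89.14100, -151.72967
2. 0.94867, -74.50453
3. -27.90702, 113.93383
4. -82.98693, -50.49443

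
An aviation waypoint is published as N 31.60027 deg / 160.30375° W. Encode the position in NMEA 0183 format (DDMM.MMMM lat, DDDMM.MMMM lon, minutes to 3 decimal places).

φ: fractional part 0.600270 → 36.01620 minutes
Lon: 160° + 0.303750 × 60 = 160° 18.22500′

3136.016,N / 16018.225,W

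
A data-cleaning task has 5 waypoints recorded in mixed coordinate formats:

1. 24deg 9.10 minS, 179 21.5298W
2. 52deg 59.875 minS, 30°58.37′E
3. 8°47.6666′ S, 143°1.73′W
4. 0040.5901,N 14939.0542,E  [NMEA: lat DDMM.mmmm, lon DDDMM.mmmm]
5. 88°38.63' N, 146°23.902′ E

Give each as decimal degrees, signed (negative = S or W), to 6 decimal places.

Point 1:
  Lat: 24 + 9.1/60 = 24.1516667
  hemisphere S, so the sign is −
  λ: 179 + 21.5298/60 = 179.3588300
  W → negative
Point 2:
  Lat: 59.875′ = 0.997917°; total 52.9979167
  S → negative
  Lon: 58.37′ = 0.972833°; total 30.9728333
  E ⇒ keep positive
Point 3:
  φ: 47.6666′ = 0.794443°; total 8.7944433
  S ⇒ negate
  λ: 143 + 1.73/60 = 143.0288333
  W ⇒ negate
Point 4:
  Latitude: split at 2 digits → 00° and 40.5901′; 0 + 40.5901/60 = 0.6765017
  N ⇒ keep positive
  λ: degrees = first 3 digits = 149, minutes = 39.0542; 149 + 39.0542/60 = 149.6509033
  E ⇒ keep positive
Point 5:
  Latitude: 88 + 38.63/60 = 88.6438333
  N → positive
  λ: 23.902′ = 0.398367°; total 146.3983667
  E → positive

1. -24.151667, -179.358830
2. -52.997917, 30.972833
3. -8.794443, -143.028833
4. 0.676502, 149.650903
5. 88.643833, 146.398367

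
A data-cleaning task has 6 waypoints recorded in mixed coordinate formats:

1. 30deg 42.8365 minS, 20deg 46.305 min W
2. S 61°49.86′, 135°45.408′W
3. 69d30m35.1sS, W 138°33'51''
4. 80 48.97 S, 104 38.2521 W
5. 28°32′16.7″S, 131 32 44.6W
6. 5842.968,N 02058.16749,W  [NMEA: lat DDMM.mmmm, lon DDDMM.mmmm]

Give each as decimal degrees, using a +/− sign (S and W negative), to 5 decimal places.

Point 1:
  Lat: 42.8365′ = 0.713942°; total 30.713942
  hemisphere S, so the sign is −
  Longitude: 46.305′ = 0.771750°; total 20.771750
  hemisphere W, so the sign is −
Point 2:
  φ: 49.86′ = 0.831000°; total 61.831000
  hemisphere S, so the sign is −
  Lon: 135 + 45.408/60 = 135.756800
  W → negative
Point 3:
  φ: 69 + 30/60 + 35.1/3600 = 69.509750
  S ⇒ negate
  Lon: 138° + 33/60 + 51/3600 = 138 + 0.550000 + 0.014167 = 138.564167
  W → negative
Point 4:
  Lat: 48.97′ = 0.816167°; total 80.816167
  S ⇒ negate
  Longitude: 104 + 38.2521/60 = 104.637535
  hemisphere W, so the sign is −
Point 5:
  Lat: 32′ + 16.7″ = 32.27833′; 28 + 32.27833/60 = 28.537972
  hemisphere S, so the sign is −
  λ: 131° + 32/60 + 44.6/3600 = 131 + 0.533333 + 0.012389 = 131.545722
  hemisphere W, so the sign is −
Point 6:
  Latitude: split at 2 digits → 58° and 42.968′; 58 + 42.968/60 = 58.716133
  N → positive
  λ: degrees = first 3 digits = 20, minutes = 58.16749; 20 + 58.16749/60 = 20.969458
  W ⇒ negate

1. -30.71394, -20.77175
2. -61.83100, -135.75680
3. -69.50975, -138.56417
4. -80.81617, -104.63754
5. -28.53797, -131.54572
6. 58.71613, -20.96946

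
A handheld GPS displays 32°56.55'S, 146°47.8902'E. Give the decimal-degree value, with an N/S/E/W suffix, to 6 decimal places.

Lat: 56.55′ = 0.942500°; total 32.9425000
λ: 146 + 47.8902/60 = 146.7981700

32.942500° S, 146.798170° E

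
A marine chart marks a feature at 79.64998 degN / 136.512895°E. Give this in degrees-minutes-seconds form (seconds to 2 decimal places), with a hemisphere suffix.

Latitude: 0.649980 × 60 = 38.99880′ → 38′, remainder × 60 = 59.9280″
λ: 0.512895° → 30.77370′; 0.77370 × 60 = 46.4220″

79°38′59.93″ N, 136°30′46.42″ E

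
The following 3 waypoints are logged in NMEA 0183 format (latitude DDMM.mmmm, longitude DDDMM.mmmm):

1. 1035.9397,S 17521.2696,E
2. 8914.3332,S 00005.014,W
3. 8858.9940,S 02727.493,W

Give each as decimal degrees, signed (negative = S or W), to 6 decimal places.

1. -10.598995, 175.354493
2. -89.238887, -0.083567
3. -88.983233, -27.458217

Point 1:
  Lat: split at 2 digits → 10° and 35.9397′; 10 + 35.9397/60 = 10.5989950
  hemisphere S, so the sign is −
  λ: degrees = first 3 digits = 175, minutes = 21.2696; 175 + 21.2696/60 = 175.3544933
  E ⇒ keep positive
Point 2:
  φ: split at 2 digits → 89° and 14.3332′; 89 + 14.3332/60 = 89.2388867
  hemisphere S, so the sign is −
  Longitude: split at 3 digits → 000° and 5.014′; 0 + 5.014/60 = 0.0835667
  hemisphere W, so the sign is −
Point 3:
  φ: degrees = first 2 digits = 88, minutes = 58.994; 88 + 58.994/60 = 88.9832333
  S ⇒ negate
  λ: split at 3 digits → 027° and 27.493′; 27 + 27.493/60 = 27.4582167
  hemisphere W, so the sign is −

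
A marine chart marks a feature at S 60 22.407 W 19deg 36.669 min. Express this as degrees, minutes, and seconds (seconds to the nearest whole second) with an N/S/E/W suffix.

60°22′24″ S, 19°36′40″ W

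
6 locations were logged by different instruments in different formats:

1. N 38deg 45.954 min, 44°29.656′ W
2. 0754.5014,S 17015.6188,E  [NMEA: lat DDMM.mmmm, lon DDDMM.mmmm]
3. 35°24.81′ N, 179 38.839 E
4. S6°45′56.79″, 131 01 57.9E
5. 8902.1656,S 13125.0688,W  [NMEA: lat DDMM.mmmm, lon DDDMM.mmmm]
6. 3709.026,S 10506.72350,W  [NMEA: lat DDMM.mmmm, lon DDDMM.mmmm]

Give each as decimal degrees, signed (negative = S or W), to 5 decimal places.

1. 38.76590, -44.49427
2. -7.90836, 170.26031
3. 35.41350, 179.64732
4. -6.76578, 131.03275
5. -89.03609, -131.41781
6. -37.15043, -105.11206

Point 1:
  Lat: 45.954′ = 0.765900°; total 38.765900
  N ⇒ keep positive
  λ: 44 + 29.656/60 = 44.494267
  W ⇒ negate
Point 2:
  φ: split at 2 digits → 07° and 54.5014′; 7 + 54.5014/60 = 7.908357
  hemisphere S, so the sign is −
  λ: degrees = first 3 digits = 170, minutes = 15.6188; 170 + 15.6188/60 = 170.260313
  E → positive
Point 3:
  φ: 35 + 24.81/60 = 35.413500
  N ⇒ keep positive
  Longitude: 179 + 38.839/60 = 179.647317
  E → positive
Point 4:
  Latitude: 45′ + 56.79″ = 45.94650′; 6 + 45.94650/60 = 6.765775
  S ⇒ negate
  λ: 131° + 1/60 + 57.9/3600 = 131 + 0.016667 + 0.016083 = 131.032750
  E → positive
Point 5:
  Latitude: split at 2 digits → 89° and 2.1656′; 89 + 2.1656/60 = 89.036093
  S → negative
  λ: degrees = first 3 digits = 131, minutes = 25.0688; 131 + 25.0688/60 = 131.417813
  hemisphere W, so the sign is −
Point 6:
  φ: split at 2 digits → 37° and 9.026′; 37 + 9.026/60 = 37.150433
  S → negative
  Longitude: split at 3 digits → 105° and 6.7235′; 105 + 6.7235/60 = 105.112058
  W → negative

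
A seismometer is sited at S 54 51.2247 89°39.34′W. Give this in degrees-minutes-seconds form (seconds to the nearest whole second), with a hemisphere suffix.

54°51′13″ S, 89°39′20″ W

φ: fractional minutes 0.22470 × 60 = 13.48″
Lon: fractional minutes 0.34000 × 60 = 20.40″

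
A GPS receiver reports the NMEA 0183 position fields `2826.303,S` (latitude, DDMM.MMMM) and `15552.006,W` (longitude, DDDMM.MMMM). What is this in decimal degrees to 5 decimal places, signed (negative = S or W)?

φ: split at 2 digits → 28° and 26.303′; 28 + 26.303/60 = 28.438383
S ⇒ negate
Longitude: degrees = first 3 digits = 155, minutes = 52.006; 155 + 52.006/60 = 155.866767
W → negative

-28.43838, -155.86677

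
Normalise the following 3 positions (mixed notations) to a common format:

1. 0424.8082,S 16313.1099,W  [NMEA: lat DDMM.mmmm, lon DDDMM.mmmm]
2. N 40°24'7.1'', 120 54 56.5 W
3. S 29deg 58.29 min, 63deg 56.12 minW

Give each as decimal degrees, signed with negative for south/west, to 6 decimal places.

1. -4.413470, -163.218498
2. 40.401972, -120.915694
3. -29.971500, -63.935333

Point 1:
  φ: degrees = first 2 digits = 4, minutes = 24.8082; 4 + 24.8082/60 = 4.4134700
  hemisphere S, so the sign is −
  Lon: split at 3 digits → 163° and 13.1099′; 163 + 13.1099/60 = 163.2184983
  W → negative
Point 2:
  φ: 40 + 24/60 + 7.1/3600 = 40.4019722
  N ⇒ keep positive
  Lon: 120° + 54/60 + 56.5/3600 = 120 + 0.900000 + 0.015694 = 120.9156944
  W ⇒ negate
Point 3:
  Latitude: 29 + 58.29/60 = 29.9715000
  S ⇒ negate
  λ: 63 + 56.12/60 = 63.9353333
  W ⇒ negate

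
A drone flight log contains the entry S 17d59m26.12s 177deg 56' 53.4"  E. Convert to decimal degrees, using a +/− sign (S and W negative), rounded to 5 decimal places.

φ: 17 + 59/60 + 26.12/3600 = 17.990589
S → negative
Longitude: 56′ + 53.4″ = 56.89000′; 177 + 56.89000/60 = 177.948167
E ⇒ keep positive

-17.99059, 177.94817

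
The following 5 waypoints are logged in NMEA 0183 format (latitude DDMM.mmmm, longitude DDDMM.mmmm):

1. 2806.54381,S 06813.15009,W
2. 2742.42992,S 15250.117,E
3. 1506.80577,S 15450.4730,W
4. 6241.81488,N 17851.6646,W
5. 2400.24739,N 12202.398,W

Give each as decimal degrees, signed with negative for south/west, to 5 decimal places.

1. -28.10906, -68.21917
2. -27.70717, 152.83528
3. -15.11343, -154.84122
4. 62.69691, -178.86108
5. 24.00412, -122.03997

Point 1:
  Lat: degrees = first 2 digits = 28, minutes = 6.54381; 28 + 6.54381/60 = 28.109064
  hemisphere S, so the sign is −
  Longitude: split at 3 digits → 068° and 13.15009′; 68 + 13.15009/60 = 68.219168
  W ⇒ negate
Point 2:
  Latitude: degrees = first 2 digits = 27, minutes = 42.42992; 27 + 42.42992/60 = 27.707165
  S ⇒ negate
  Longitude: split at 3 digits → 152° and 50.117′; 152 + 50.117/60 = 152.835283
  E ⇒ keep positive
Point 3:
  Lat: split at 2 digits → 15° and 6.80577′; 15 + 6.80577/60 = 15.113430
  hemisphere S, so the sign is −
  λ: degrees = first 3 digits = 154, minutes = 50.473; 154 + 50.473/60 = 154.841217
  W → negative
Point 4:
  φ: degrees = first 2 digits = 62, minutes = 41.81488; 62 + 41.81488/60 = 62.696915
  N → positive
  Lon: degrees = first 3 digits = 178, minutes = 51.6646; 178 + 51.6646/60 = 178.861077
  hemisphere W, so the sign is −
Point 5:
  Latitude: split at 2 digits → 24° and 0.24739′; 24 + 0.24739/60 = 24.004123
  N ⇒ keep positive
  λ: split at 3 digits → 122° and 2.398′; 122 + 2.398/60 = 122.039967
  W ⇒ negate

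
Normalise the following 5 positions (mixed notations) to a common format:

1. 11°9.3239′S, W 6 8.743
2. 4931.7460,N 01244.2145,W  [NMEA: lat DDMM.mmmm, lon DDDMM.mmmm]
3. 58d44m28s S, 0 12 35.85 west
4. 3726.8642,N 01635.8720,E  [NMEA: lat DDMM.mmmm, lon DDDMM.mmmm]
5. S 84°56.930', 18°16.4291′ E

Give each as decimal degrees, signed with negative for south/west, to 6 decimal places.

Point 1:
  Latitude: 11 + 9.3239/60 = 11.1553983
  S ⇒ negate
  Lon: 6 + 8.743/60 = 6.1457167
  W ⇒ negate
Point 2:
  Lat: degrees = first 2 digits = 49, minutes = 31.746; 49 + 31.746/60 = 49.5291000
  N → positive
  Longitude: split at 3 digits → 012° and 44.2145′; 12 + 44.2145/60 = 12.7369083
  W ⇒ negate
Point 3:
  Lat: 58 + 44/60 + 28/3600 = 58.7411111
  hemisphere S, so the sign is −
  Longitude: 0° + 12/60 + 35.85/3600 = 0 + 0.200000 + 0.009958 = 0.2099583
  hemisphere W, so the sign is −
Point 4:
  φ: split at 2 digits → 37° and 26.8642′; 37 + 26.8642/60 = 37.4477367
  N ⇒ keep positive
  λ: split at 3 digits → 016° and 35.872′; 16 + 35.872/60 = 16.5978667
  E → positive
Point 5:
  φ: 84 + 56.93/60 = 84.9488333
  hemisphere S, so the sign is −
  Lon: 16.4291′ = 0.273818°; total 18.2738183
  E → positive

1. -11.155398, -6.145717
2. 49.529100, -12.736908
3. -58.741111, -0.209958
4. 37.447737, 16.597867
5. -84.948833, 18.273818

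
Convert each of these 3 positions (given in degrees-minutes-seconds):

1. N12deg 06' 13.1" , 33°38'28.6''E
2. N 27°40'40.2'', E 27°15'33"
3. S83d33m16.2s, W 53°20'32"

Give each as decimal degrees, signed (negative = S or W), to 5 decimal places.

1. 12.10364, 33.64128
2. 27.67783, 27.25917
3. -83.55450, -53.34222

Point 1:
  Latitude: 6′ + 13.1″ = 6.21833′; 12 + 6.21833/60 = 12.103639
  N → positive
  λ: 33 + 38/60 + 28.6/3600 = 33.641278
  E ⇒ keep positive
Point 2:
  Lat: 40′ + 40.2″ = 40.67000′; 27 + 40.67000/60 = 27.677833
  N ⇒ keep positive
  Lon: 15′ + 33″ = 15.55000′; 27 + 15.55000/60 = 27.259167
  E → positive
Point 3:
  φ: 33′ + 16.2″ = 33.27000′; 83 + 33.27000/60 = 83.554500
  S ⇒ negate
  Longitude: 20′ + 32″ = 20.53333′; 53 + 20.53333/60 = 53.342222
  W ⇒ negate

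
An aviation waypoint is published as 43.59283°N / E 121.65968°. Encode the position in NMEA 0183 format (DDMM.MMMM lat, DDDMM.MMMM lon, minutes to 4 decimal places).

φ: fractional part 0.592830 → 35.569800 minutes
Longitude: 121° + 0.659680 × 60 = 121° 39.580800′

4335.5698,N / 12139.5808,E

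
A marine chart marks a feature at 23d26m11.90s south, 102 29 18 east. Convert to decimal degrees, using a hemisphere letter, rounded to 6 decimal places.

23.436639° S, 102.488333° E

Latitude: 26′ + 11.9″ = 26.19833′; 23 + 26.19833/60 = 23.4366389
Lon: 102 + 29/60 + 18/3600 = 102.4883333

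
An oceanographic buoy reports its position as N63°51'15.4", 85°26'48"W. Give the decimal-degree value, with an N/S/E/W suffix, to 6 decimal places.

Lat: 63° + 51/60 + 15.4/3600 = 63 + 0.850000 + 0.004278 = 63.8542778
Lon: 26′ + 48″ = 26.80000′; 85 + 26.80000/60 = 85.4466667

63.854278° N, 85.446667° W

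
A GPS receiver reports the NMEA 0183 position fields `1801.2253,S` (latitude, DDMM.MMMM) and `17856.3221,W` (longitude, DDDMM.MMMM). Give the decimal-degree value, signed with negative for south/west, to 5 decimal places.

-18.02042, -178.93870

Lat: split at 2 digits → 18° and 1.2253′; 18 + 1.2253/60 = 18.020422
hemisphere S, so the sign is −
Longitude: split at 3 digits → 178° and 56.3221′; 178 + 56.3221/60 = 178.938702
hemisphere W, so the sign is −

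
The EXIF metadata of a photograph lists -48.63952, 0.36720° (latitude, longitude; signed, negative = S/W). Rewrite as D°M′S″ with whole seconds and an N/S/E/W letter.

Latitude is negative → S; |value| = 48.639520
Lat: 0.639520 × 60 = 38.37120′ → 38′, remainder × 60 = 22.27″
λ: whole degrees 0; 22.03200′ → 22′ and 1.92″

48°38′22″ S, 0°22′2″ E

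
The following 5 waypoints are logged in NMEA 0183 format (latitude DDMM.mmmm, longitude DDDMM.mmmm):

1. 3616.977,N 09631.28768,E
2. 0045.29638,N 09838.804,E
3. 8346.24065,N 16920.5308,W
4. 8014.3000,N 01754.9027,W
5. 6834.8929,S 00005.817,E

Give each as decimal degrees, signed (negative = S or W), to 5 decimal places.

Point 1:
  φ: degrees = first 2 digits = 36, minutes = 16.977; 36 + 16.977/60 = 36.282950
  N ⇒ keep positive
  Lon: split at 3 digits → 096° and 31.28768′; 96 + 31.28768/60 = 96.521461
  E → positive
Point 2:
  φ: degrees = first 2 digits = 0, minutes = 45.29638; 0 + 45.29638/60 = 0.754940
  N → positive
  Lon: degrees = first 3 digits = 98, minutes = 38.804; 98 + 38.804/60 = 98.646733
  E → positive
Point 3:
  Latitude: degrees = first 2 digits = 83, minutes = 46.24065; 83 + 46.24065/60 = 83.770678
  N → positive
  Lon: degrees = first 3 digits = 169, minutes = 20.5308; 169 + 20.5308/60 = 169.342180
  hemisphere W, so the sign is −
Point 4:
  φ: degrees = first 2 digits = 80, minutes = 14.3; 80 + 14.3/60 = 80.238333
  N ⇒ keep positive
  Longitude: degrees = first 3 digits = 17, minutes = 54.9027; 17 + 54.9027/60 = 17.915045
  hemisphere W, so the sign is −
Point 5:
  φ: split at 2 digits → 68° and 34.8929′; 68 + 34.8929/60 = 68.581548
  hemisphere S, so the sign is −
  Lon: degrees = first 3 digits = 0, minutes = 5.817; 0 + 5.817/60 = 0.096950
  E → positive

1. 36.28295, 96.52146
2. 0.75494, 98.64673
3. 83.77068, -169.34218
4. 80.23833, -17.91505
5. -68.58155, 0.09695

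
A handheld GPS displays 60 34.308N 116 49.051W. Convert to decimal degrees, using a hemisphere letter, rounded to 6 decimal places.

60.571800° N, 116.817517° W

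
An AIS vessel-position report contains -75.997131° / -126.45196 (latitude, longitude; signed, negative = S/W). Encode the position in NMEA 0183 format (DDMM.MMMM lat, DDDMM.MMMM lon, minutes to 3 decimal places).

7559.828,S / 12627.118,W

Latitude is negative → S; |value| = 75.997131
Lat: minutes = (75.997131 − 75) × 60 = 59.82786
Longitude is negative → W; |value| = 126.451960
Lon: minutes = (126.451960 − 126) × 60 = 27.11760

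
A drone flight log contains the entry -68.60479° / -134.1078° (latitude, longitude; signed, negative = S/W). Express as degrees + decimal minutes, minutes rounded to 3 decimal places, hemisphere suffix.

68° 36.287′ S, 134° 6.468′ W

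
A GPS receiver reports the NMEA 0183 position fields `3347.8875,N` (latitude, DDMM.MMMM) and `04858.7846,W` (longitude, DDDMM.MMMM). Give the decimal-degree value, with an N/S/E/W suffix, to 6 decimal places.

33.798125° N, 48.979743° W

Latitude: degrees = first 2 digits = 33, minutes = 47.8875; 33 + 47.8875/60 = 33.7981250
λ: degrees = first 3 digits = 48, minutes = 58.7846; 48 + 58.7846/60 = 48.9797433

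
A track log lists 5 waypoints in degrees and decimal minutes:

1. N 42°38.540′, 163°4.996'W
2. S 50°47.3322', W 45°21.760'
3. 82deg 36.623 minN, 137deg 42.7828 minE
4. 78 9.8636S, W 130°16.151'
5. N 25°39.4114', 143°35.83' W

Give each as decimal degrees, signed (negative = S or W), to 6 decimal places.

Point 1:
  Latitude: 42 + 38.54/60 = 42.6423333
  N ⇒ keep positive
  Longitude: 163 + 4.996/60 = 163.0832667
  hemisphere W, so the sign is −
Point 2:
  φ: 47.3322′ = 0.788870°; total 50.7888700
  S → negative
  Lon: 21.76′ = 0.362667°; total 45.3626667
  hemisphere W, so the sign is −
Point 3:
  Lat: 36.623′ = 0.610383°; total 82.6103833
  N ⇒ keep positive
  Longitude: 42.7828′ = 0.713047°; total 137.7130467
  E ⇒ keep positive
Point 4:
  φ: 78 + 9.8636/60 = 78.1643933
  S → negative
  Lon: 16.151′ = 0.269183°; total 130.2691833
  W ⇒ negate
Point 5:
  φ: 39.4114′ = 0.656857°; total 25.6568567
  N ⇒ keep positive
  Lon: 35.83′ = 0.597167°; total 143.5971667
  W ⇒ negate

1. 42.642333, -163.083267
2. -50.788870, -45.362667
3. 82.610383, 137.713047
4. -78.164393, -130.269183
5. 25.656857, -143.597167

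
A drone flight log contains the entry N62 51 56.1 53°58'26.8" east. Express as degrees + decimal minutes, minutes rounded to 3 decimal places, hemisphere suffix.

Latitude: seconds/60 = 0.93500; minutes = 51 + 0.93500 = 51.93500
Lon: 58 + 26.8/60 = 58.44667′

62° 51.935′ N, 53° 58.447′ E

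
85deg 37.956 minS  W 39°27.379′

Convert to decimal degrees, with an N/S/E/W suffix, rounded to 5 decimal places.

85.63260° S, 39.45632° W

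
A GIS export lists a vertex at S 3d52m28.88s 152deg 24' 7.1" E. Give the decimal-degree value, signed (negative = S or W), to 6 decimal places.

-3.874689, 152.401972

φ: 3° + 52/60 + 28.88/3600 = 3 + 0.866667 + 0.008022 = 3.8746889
hemisphere S, so the sign is −
Longitude: 152° + 24/60 + 7.1/3600 = 152 + 0.400000 + 0.001972 = 152.4019722
E → positive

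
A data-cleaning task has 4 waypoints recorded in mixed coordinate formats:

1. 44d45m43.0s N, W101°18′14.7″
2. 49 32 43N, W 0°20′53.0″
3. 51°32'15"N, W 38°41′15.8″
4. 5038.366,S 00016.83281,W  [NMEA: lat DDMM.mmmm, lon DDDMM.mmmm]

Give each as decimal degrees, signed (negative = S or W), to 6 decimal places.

1. 44.761944, -101.304083
2. 49.545278, -0.348056
3. 51.537500, -38.687722
4. -50.639433, -0.280547

Point 1:
  φ: 44 + 45/60 + 43/3600 = 44.7619444
  N → positive
  λ: 18′ + 14.7″ = 18.24500′; 101 + 18.24500/60 = 101.3040833
  W → negative
Point 2:
  Lat: 32′ + 43″ = 32.71667′; 49 + 32.71667/60 = 49.5452778
  N → positive
  Lon: 20′ + 53″ = 20.88333′; 0 + 20.88333/60 = 0.3480556
  W ⇒ negate
Point 3:
  Lat: 51 + 32/60 + 15/3600 = 51.5375000
  N → positive
  Longitude: 38 + 41/60 + 15.8/3600 = 38.6877222
  hemisphere W, so the sign is −
Point 4:
  φ: degrees = first 2 digits = 50, minutes = 38.366; 50 + 38.366/60 = 50.6394333
  S → negative
  λ: degrees = first 3 digits = 0, minutes = 16.83281; 0 + 16.83281/60 = 0.2805468
  hemisphere W, so the sign is −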